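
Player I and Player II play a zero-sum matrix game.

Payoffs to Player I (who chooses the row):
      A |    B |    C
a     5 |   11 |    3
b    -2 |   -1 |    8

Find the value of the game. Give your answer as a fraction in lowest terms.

23/6

Column B is strictly dominated by A for Player II (it gives Player I more in every row).
The remaining 2×2 game on (a, b) × (A, C) has no saddle point. Let Player I play a with probability p; indifference gives 5p − 2(1−p) = 3p + 8(1−p), so p = 5/6.
Similarly Player II's optimal q on A is 5/12, and the value is 5·(5/12) + (3)·(7/12) = 23/6.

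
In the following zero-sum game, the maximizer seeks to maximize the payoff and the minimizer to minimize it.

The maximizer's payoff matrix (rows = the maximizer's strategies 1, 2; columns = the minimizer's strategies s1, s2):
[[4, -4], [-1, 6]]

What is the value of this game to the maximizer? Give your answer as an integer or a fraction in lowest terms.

4/3

Row minima are -4 and -1, so the maximizer's maximin is -1; column maxima are 4 and 6, so the minimizer's minimax is 4. These differ, so the equilibrium is in mixed strategies.
Let the maximizer play 1 with probability p. The minimizer is indifferent when 4p − (1−p) = −4p + 6(1−p), giving p = 7/15.
Let the minimizer play s1 with probability q. The maximizer is indifferent when 4q − 4(1−q) = −q + 6(1−q), giving q = 2/3.
The value is 4·(2/3) + (-4)·(1/3) = 4/3.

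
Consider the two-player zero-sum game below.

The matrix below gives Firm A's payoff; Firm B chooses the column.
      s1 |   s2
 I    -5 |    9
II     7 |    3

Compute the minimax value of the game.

13/3

Row minima are -5 and 3, so Firm A's maximin is 3; column maxima are 7 and 9, so Firm B's minimax is 7. These differ, so the equilibrium is in mixed strategies.
Let Firm A play I with probability p. Firm B is indifferent when −5p + 7(1−p) = 9p + 3(1−p), giving p = 2/9.
Let Firm B play s1 with probability q. Firm A is indifferent when −5q + 9(1−q) = 7q + 3(1−q), giving q = 1/3.
The value is -5·(1/3) + (9)·(2/3) = 13/3.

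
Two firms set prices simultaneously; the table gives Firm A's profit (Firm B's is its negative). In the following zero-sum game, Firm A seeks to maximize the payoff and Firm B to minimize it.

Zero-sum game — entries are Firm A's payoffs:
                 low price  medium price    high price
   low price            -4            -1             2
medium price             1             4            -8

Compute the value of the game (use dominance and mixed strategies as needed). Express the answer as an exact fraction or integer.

-2

Column medium price is strictly dominated by low price for Firm B (it gives Firm A more in every row).
The remaining 2×2 game on (low price, medium price) × (low price, high price) has no saddle point. Let Firm A play low price with probability p; indifference gives −4p + (1−p) = 2p − 8(1−p), so p = 3/5.
Similarly Firm B's optimal q on low price is 2/3, and the value is -4·(2/3) + (2)·(1/3) = -2.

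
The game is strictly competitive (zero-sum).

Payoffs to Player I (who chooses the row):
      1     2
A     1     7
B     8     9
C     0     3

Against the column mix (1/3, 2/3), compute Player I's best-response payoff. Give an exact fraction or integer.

26/3

A: (1)·(1/3) + (7)·(2/3) = 5.
B: (8)·(1/3) + (9)·(2/3) = 26/3.
C: (0)·(1/3) + (3)·(2/3) = 2.
The best pure response is B with expected payoff 26/3.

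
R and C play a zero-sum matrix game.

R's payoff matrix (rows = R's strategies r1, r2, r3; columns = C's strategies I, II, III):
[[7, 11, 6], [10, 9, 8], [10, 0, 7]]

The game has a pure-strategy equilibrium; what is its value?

Row minima: 6, 8, 0 → R's maximin is 8.
Column maxima: 10, 11, 8 → C's minimax is 8.
They coincide at (r2, III), so the value is 8.

8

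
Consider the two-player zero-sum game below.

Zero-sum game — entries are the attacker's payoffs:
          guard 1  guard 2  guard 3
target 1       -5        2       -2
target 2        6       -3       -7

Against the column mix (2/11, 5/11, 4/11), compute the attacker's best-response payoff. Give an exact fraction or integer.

target 1: (-5)·(2/11) + (2)·(5/11) + (-2)·(4/11) = -8/11.
target 2: (6)·(2/11) + (-3)·(5/11) + (-7)·(4/11) = -31/11.
The best pure response is target 1 with expected payoff -8/11.

-8/11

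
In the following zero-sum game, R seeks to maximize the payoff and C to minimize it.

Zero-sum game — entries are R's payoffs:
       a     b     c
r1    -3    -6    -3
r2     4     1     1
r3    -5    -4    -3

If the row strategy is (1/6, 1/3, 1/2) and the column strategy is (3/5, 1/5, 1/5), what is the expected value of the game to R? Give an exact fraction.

Against (3/5, 1/5, 1/5), each row's expected payoff is r1: -18/5; r2: 14/5; r3: -22/5.
Taking the (1/6, 1/3, 1/2)-weighted average: (1/6)·(-18/5) + (1/3)·(14/5) + (1/2)·(-22/5) = -28/15.

-28/15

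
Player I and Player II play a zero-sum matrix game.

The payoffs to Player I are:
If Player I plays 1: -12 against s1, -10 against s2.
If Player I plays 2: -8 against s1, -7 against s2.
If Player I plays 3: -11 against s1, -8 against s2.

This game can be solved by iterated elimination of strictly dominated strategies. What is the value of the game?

Column s2 is strictly dominated by s1 for Player II (-12<-10, -8<-7, -11<-8); eliminate s2.
Row 1 is strictly dominated by row 2 (-8>-12); eliminate 1.
Row 3 is strictly dominated by row 2 (-8>-11); eliminate 3.
Only (2, s1) remains, with payoff -8.

-8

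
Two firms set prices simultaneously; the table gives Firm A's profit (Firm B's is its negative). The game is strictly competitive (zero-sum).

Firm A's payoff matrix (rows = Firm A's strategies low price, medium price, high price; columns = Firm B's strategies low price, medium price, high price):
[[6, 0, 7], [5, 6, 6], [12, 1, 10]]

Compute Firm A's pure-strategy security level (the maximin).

5

The worst-case payoff for each row is low price: 0, medium price: 5, high price: 1.
The best of these is 5.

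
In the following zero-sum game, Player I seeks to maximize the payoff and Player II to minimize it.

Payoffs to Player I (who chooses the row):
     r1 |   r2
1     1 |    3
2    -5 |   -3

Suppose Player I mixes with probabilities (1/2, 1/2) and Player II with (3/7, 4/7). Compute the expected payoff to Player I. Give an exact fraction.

-6/7

Against (3/7, 4/7), each row's expected payoff is 1: 15/7; 2: -27/7.
Taking the (1/2, 1/2)-weighted average: (1/2)·(15/7) + (1/2)·(-27/7) = -6/7.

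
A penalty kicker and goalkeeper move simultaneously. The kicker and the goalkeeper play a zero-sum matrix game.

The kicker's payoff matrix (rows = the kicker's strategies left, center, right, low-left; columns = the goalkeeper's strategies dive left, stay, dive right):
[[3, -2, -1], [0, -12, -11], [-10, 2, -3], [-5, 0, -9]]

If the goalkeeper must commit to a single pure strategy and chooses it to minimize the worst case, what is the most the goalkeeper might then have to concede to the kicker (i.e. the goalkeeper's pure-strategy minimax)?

The worst case (largest entry) in each column is dive left: 3, stay: 2, dive right: -1.
The best (smallest) of these is -1.

-1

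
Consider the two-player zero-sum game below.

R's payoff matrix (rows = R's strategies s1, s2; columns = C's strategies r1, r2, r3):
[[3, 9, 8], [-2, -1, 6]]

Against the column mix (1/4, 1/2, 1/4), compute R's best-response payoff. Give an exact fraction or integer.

29/4

s1: (3)·(1/4) + (9)·(1/2) + (8)·(1/4) = 29/4.
s2: (-2)·(1/4) + (-1)·(1/2) + (6)·(1/4) = 1/2.
The best pure response is s1 with expected payoff 29/4.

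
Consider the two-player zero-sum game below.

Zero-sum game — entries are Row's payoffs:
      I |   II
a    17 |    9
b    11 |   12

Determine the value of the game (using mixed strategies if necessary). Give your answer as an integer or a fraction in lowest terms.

35/3

Row minima are 9 and 11, so Row's maximin is 11; column maxima are 17 and 12, so Column's minimax is 12. These differ, so the equilibrium is in mixed strategies.
Let Row play a with probability p. Column is indifferent when 17p + 11(1−p) = 9p + 12(1−p), giving p = 1/9.
Let Column play I with probability q. Row is indifferent when 17q + 9(1−q) = 11q + 12(1−q), giving q = 1/3.
The value is 17·(1/3) + (9)·(2/3) = 35/3.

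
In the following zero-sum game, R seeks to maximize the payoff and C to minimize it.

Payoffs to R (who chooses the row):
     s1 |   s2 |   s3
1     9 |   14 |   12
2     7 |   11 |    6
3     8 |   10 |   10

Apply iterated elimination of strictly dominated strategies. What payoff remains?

Row 2 is strictly dominated by row 1 (9>7, 14>11, 12>6); eliminate 2.
Row 3 is strictly dominated by row 1 (9>8, 14>10, 12>10); eliminate 3.
Column s2 is strictly dominated by s1 for C (9<14); eliminate s2.
Column s3 is strictly dominated by s1 for C (9<12); eliminate s3.
Only (1, s1) remains, with payoff 9.

9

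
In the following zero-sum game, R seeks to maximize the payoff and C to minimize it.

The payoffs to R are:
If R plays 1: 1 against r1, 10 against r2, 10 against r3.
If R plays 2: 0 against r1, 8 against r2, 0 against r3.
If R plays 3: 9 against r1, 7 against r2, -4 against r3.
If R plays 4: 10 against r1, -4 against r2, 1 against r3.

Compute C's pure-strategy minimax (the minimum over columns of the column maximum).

10

The worst case (largest entry) in each column is r1: 10, r2: 10, r3: 10.
The best (smallest) of these is 10.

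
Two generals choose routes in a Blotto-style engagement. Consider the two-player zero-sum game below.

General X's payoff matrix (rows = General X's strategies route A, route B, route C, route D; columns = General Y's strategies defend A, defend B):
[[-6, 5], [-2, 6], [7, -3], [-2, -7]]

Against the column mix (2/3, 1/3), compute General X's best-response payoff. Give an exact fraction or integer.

11/3

route A: (-6)·(2/3) + (5)·(1/3) = -7/3.
route B: (-2)·(2/3) + (6)·(1/3) = 2/3.
route C: (7)·(2/3) + (-3)·(1/3) = 11/3.
route D: (-2)·(2/3) + (-7)·(1/3) = -11/3.
The best pure response is route C with expected payoff 11/3.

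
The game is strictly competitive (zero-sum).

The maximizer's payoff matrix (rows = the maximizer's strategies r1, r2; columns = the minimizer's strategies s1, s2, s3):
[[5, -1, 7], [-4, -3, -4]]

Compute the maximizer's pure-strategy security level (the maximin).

The worst-case payoff for each row is r1: -1, r2: -4.
The best of these is -1.

-1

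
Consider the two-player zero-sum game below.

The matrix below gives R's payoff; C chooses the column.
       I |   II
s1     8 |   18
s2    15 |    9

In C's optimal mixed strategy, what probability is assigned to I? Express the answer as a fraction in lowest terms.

Row minima are 8 and 9, so R's maximin is 9; column maxima are 15 and 18, so C's minimax is 15. These differ, so the equilibrium is in mixed strategies.
Let C play I with probability q. R is indifferent when 8q + 18(1−q) = 15q + 9(1−q), giving q = 9/16.

9/16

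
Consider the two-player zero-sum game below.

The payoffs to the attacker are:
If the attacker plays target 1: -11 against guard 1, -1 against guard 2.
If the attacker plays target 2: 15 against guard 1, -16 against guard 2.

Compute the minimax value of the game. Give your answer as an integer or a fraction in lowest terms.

-191/41

Row minima are -11 and -16, so the attacker's maximin is -11; column maxima are 15 and -1, so the defender's minimax is -1. These differ, so the equilibrium is in mixed strategies.
Let the attacker play target 1 with probability p. The defender is indifferent when −11p + 15(1−p) = −p − 16(1−p), giving p = 31/41.
Let the defender play guard 1 with probability q. The attacker is indifferent when −11q − (1−q) = 15q − 16(1−q), giving q = 15/41.
The value is -11·(15/41) + (-1)·(26/41) = -191/41.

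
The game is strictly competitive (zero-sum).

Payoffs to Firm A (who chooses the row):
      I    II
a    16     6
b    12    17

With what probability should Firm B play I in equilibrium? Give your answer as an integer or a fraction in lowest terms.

Row minima are 6 and 12, so Firm A's maximin is 12; column maxima are 16 and 17, so Firm B's minimax is 16. These differ, so the equilibrium is in mixed strategies.
Let Firm B play I with probability q. Firm A is indifferent when 16q + 6(1−q) = 12q + 17(1−q), giving q = 11/15.

11/15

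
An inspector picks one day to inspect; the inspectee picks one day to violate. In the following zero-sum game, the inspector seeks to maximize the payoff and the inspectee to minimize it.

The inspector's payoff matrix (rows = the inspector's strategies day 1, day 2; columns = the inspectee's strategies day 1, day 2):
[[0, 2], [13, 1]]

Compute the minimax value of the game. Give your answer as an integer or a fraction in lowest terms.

13/7

Row minima are 0 and 1, so the inspector's maximin is 1; column maxima are 13 and 2, so the inspectee's minimax is 2. These differ, so the equilibrium is in mixed strategies.
Let the inspector play day 1 with probability p. The inspectee is indifferent when 13(1−p) = 2p + (1−p), giving p = 6/7.
Let the inspectee play day 1 with probability q. The inspector is indifferent when 2(1−q) = 13q + (1−q), giving q = 1/14.
The value is 0·(1/14) + (2)·(13/14) = 13/7.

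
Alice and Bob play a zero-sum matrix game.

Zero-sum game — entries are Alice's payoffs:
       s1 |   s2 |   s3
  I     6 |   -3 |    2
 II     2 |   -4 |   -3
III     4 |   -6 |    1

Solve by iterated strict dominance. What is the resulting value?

Column s3 is strictly dominated by s2 for Bob (-3<2, -4<-3, -6<1); eliminate s3.
Column s1 is strictly dominated by s2 for Bob (-3<6, -4<2, -6<4); eliminate s1.
Row II is strictly dominated by row I (-3>-4); eliminate II.
Row III is strictly dominated by row I (-3>-6); eliminate III.
Only (I, s2) remains, with payoff -3.

-3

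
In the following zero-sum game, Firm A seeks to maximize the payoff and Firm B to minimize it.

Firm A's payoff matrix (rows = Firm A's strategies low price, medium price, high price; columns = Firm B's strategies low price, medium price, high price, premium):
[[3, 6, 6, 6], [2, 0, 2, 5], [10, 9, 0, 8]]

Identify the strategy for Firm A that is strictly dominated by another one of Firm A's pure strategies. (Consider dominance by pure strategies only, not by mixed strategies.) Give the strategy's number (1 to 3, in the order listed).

2

Compare medium price with low price: 3 > 2, 6 > 0, 6 > 2, 6 > 5.
So low price strictly dominates medium price for Firm A; medium price is strictly dominated.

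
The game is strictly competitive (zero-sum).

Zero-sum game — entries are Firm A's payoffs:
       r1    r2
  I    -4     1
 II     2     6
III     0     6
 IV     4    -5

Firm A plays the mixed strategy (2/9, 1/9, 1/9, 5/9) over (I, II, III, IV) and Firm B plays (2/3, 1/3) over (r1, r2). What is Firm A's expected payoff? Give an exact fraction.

Against (2/3, 1/3), each row's expected payoff is I: -7/3; II: 10/3; III: 2; IV: 1.
Taking the (2/9, 1/9, 1/9, 5/9)-weighted average: (2/9)·(-7/3) + (1/9)·(10/3) + (1/9)·(2) + (5/9)·(1) = 17/27.

17/27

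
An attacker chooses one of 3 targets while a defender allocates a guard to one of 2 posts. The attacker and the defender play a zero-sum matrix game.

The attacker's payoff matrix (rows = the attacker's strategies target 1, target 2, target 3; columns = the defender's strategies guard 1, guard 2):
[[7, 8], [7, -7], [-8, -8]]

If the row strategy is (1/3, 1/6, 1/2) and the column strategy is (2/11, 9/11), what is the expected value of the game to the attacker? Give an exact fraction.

Against (2/11, 9/11), each row's expected payoff is target 1: 86/11; target 2: -49/11; target 3: -8.
Taking the (1/3, 1/6, 1/2)-weighted average: (1/3)·(86/11) + (1/6)·(-49/11) + (1/2)·(-8) = -47/22.

-47/22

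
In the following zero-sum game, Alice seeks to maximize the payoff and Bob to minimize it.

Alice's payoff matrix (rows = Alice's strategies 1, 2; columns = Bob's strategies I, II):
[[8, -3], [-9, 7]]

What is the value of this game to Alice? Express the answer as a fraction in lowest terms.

29/27

Row minima are -3 and -9, so Alice's maximin is -3; column maxima are 8 and 7, so Bob's minimax is 7. These differ, so the equilibrium is in mixed strategies.
Let Alice play 1 with probability p. Bob is indifferent when 8p − 9(1−p) = −3p + 7(1−p), giving p = 16/27.
Let Bob play I with probability q. Alice is indifferent when 8q − 3(1−q) = −9q + 7(1−q), giving q = 10/27.
The value is 8·(10/27) + (-3)·(17/27) = 29/27.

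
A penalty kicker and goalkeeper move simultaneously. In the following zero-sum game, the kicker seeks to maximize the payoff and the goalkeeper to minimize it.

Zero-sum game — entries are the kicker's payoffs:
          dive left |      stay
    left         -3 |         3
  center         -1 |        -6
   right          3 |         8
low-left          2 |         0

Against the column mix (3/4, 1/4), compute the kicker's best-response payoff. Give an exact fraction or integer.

17/4

left: (-3)·(3/4) + (3)·(1/4) = -3/2.
center: (-1)·(3/4) + (-6)·(1/4) = -9/4.
right: (3)·(3/4) + (8)·(1/4) = 17/4.
low-left: (2)·(3/4) + (0)·(1/4) = 3/2.
The best pure response is right with expected payoff 17/4.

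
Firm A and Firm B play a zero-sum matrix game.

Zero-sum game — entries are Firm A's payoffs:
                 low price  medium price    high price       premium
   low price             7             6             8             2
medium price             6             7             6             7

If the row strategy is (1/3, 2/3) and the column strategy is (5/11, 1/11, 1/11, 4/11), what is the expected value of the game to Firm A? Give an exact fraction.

199/33

Against (5/11, 1/11, 1/11, 4/11), each row's expected payoff is low price: 57/11; medium price: 71/11.
Taking the (1/3, 2/3)-weighted average: (1/3)·(57/11) + (2/3)·(71/11) = 199/33.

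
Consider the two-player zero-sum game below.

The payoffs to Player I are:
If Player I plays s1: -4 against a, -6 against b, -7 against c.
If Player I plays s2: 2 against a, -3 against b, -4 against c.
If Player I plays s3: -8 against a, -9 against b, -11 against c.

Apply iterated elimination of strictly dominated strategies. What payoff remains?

-4

Row s3 is strictly dominated by row s1 (-4>-8, -6>-9, -7>-11); eliminate s3.
Row s1 is strictly dominated by row s2 (2>-4, -3>-6, -4>-7); eliminate s1.
Column b is strictly dominated by c for Player II (-4<-3); eliminate b.
Column a is strictly dominated by c for Player II (-4<2); eliminate a.
Only (s2, c) remains, with payoff -4.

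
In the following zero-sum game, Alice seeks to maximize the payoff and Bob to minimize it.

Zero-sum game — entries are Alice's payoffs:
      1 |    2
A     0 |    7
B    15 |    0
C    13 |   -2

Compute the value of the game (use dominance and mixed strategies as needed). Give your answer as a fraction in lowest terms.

105/22

Row C is strictly dominated by row B, so Alice never plays it.
The remaining 2×2 game on (A, B) × (1, 2) has no saddle point. Let Alice play A with probability p; indifference gives 15(1−p) = 7p, so p = 15/22.
Similarly Bob's optimal q on 1 is 7/22, and the value is 0·(7/22) + (7)·(15/22) = 105/22.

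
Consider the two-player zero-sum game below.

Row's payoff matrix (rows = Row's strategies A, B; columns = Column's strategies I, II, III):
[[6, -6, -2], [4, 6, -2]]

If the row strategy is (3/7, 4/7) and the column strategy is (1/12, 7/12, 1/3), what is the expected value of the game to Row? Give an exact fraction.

5/21

Against (1/12, 7/12, 1/3), each row's expected payoff is A: -11/3; B: 19/6.
Taking the (3/7, 4/7)-weighted average: (3/7)·(-11/3) + (4/7)·(19/6) = 5/21.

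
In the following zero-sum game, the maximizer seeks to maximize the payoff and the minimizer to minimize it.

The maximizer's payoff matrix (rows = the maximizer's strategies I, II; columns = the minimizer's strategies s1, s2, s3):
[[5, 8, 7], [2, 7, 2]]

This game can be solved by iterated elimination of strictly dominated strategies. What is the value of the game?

Row II is strictly dominated by row I (5>2, 8>7, 7>2); eliminate II.
Column s3 is strictly dominated by s1 for the minimizer (5<7); eliminate s3.
Column s2 is strictly dominated by s1 for the minimizer (5<8); eliminate s2.
Only (I, s1) remains, with payoff 5.

5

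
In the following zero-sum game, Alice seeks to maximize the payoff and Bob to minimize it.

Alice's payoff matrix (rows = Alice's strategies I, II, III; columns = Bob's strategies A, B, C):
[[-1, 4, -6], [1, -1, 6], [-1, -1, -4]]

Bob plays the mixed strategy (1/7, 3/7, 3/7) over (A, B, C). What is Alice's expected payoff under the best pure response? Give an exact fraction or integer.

16/7

I: (-1)·(1/7) + (4)·(3/7) + (-6)·(3/7) = -1.
II: (1)·(1/7) + (-1)·(3/7) + (6)·(3/7) = 16/7.
III: (-1)·(1/7) + (-1)·(3/7) + (-4)·(3/7) = -16/7.
The best pure response is II with expected payoff 16/7.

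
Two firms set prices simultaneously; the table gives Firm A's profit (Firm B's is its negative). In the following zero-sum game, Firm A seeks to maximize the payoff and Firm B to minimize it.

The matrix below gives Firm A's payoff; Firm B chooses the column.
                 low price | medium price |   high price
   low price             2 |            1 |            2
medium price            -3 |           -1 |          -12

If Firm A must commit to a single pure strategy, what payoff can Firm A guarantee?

The worst-case payoff for each row is low price: 1, medium price: -12.
The best of these is 1.

1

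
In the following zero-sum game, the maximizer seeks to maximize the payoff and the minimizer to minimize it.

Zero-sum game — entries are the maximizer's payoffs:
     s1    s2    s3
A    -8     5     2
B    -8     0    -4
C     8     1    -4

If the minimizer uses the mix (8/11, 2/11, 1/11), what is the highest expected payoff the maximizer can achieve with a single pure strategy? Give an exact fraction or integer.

A: (-8)·(8/11) + (5)·(2/11) + (2)·(1/11) = -52/11.
B: (-8)·(8/11) + (0)·(2/11) + (-4)·(1/11) = -68/11.
C: (8)·(8/11) + (1)·(2/11) + (-4)·(1/11) = 62/11.
The best pure response is C with expected payoff 62/11.

62/11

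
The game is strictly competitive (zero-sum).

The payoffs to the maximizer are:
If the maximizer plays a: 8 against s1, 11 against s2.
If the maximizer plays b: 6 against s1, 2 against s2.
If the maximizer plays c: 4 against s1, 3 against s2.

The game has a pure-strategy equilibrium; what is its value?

8

Row minima: 8, 2, 3 → the maximizer's maximin is 8.
Column maxima: 8, 11 → the minimizer's minimax is 8.
They coincide at (a, s1), so the value is 8.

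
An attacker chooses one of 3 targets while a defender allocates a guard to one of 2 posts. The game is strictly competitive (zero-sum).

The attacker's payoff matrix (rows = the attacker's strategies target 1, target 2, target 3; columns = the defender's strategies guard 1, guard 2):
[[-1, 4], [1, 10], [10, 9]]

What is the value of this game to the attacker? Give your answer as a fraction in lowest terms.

91/10

Row target 1 is strictly dominated by row target 2, so the attacker never plays it.
The remaining 2×2 game on (target 2, target 3) × (guard 1, guard 2) has no saddle point. Let the attacker play target 2 with probability p; indifference gives p + 10(1−p) = 10p + 9(1−p), so p = 1/10.
Similarly the defender's optimal q on guard 1 is 1/10, and the value is 1·(1/10) + (10)·(9/10) = 91/10.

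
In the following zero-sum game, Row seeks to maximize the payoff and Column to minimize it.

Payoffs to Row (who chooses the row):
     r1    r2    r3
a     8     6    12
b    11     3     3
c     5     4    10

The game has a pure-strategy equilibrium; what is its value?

6

Row minima: 6, 3, 4 → Row's maximin is 6.
Column maxima: 11, 6, 12 → Column's minimax is 6.
They coincide at (a, r2), so the value is 6.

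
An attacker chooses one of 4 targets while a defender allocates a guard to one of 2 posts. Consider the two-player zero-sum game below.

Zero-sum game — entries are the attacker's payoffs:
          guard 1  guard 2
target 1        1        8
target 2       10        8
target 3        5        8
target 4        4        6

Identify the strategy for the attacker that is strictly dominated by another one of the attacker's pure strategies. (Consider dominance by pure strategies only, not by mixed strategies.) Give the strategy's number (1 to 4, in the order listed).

4

Compare target 4 with target 2: 10 > 4, 8 > 6.
So target 2 strictly dominates target 4 for the attacker; target 4 is strictly dominated.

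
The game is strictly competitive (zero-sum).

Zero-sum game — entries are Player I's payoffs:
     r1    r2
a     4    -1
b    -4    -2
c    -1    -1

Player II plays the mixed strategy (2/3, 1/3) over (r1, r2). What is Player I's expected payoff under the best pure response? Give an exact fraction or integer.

a: (4)·(2/3) + (-1)·(1/3) = 7/3.
b: (-4)·(2/3) + (-2)·(1/3) = -10/3.
c: (-1)·(2/3) + (-1)·(1/3) = -1.
The best pure response is a with expected payoff 7/3.

7/3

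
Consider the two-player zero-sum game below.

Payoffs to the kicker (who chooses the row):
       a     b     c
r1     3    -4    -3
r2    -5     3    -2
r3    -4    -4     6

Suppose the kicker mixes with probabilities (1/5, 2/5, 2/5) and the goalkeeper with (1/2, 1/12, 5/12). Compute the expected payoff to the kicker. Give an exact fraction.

-71/60

Against (1/2, 1/12, 5/12), each row's expected payoff is r1: -1/12; r2: -37/12; r3: 1/6.
Taking the (1/5, 2/5, 2/5)-weighted average: (1/5)·(-1/12) + (2/5)·(-37/12) + (2/5)·(1/6) = -71/60.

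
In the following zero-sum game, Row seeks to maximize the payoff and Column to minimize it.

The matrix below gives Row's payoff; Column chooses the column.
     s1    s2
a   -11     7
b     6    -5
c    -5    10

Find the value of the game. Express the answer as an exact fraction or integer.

35/26

Row a is strictly dominated by row c, so Row never plays it.
The remaining 2×2 game on (b, c) × (s1, s2) has no saddle point. Let Row play b with probability p; indifference gives 6p − 5(1−p) = −5p + 10(1−p), so p = 15/26.
Similarly Column's optimal q on s1 is 15/26, and the value is 6·(15/26) + (-5)·(11/26) = 35/26.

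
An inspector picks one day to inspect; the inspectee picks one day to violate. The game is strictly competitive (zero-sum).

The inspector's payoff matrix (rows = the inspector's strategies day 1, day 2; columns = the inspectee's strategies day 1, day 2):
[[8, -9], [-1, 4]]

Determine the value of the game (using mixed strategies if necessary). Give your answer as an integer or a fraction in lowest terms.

Row minima are -9 and -1, so the inspector's maximin is -1; column maxima are 8 and 4, so the inspectee's minimax is 4. These differ, so the equilibrium is in mixed strategies.
Let the inspector play day 1 with probability p. The inspectee is indifferent when 8p − (1−p) = −9p + 4(1−p), giving p = 5/22.
Let the inspectee play day 1 with probability q. The inspector is indifferent when 8q − 9(1−q) = −q + 4(1−q), giving q = 13/22.
The value is 8·(13/22) + (-9)·(9/22) = 23/22.

23/22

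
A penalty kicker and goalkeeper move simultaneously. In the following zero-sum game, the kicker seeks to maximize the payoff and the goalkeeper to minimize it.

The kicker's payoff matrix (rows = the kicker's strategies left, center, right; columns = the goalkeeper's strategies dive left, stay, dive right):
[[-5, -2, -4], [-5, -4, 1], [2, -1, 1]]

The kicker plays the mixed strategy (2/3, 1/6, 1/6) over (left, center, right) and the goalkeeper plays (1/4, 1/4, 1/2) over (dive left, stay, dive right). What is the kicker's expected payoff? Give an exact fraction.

-8/3

Against (1/4, 1/4, 1/2), each row's expected payoff is left: -15/4; center: -7/4; right: 3/4.
Taking the (2/3, 1/6, 1/6)-weighted average: (2/3)·(-15/4) + (1/6)·(-7/4) + (1/6)·(3/4) = -8/3.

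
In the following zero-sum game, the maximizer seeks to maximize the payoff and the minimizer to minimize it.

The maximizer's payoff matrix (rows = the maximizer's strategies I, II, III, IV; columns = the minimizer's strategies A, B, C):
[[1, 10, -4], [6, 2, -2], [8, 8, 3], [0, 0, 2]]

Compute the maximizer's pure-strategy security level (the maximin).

3

The worst-case payoff for each row is I: -4, II: -2, III: 3, IV: 0.
The best of these is 3.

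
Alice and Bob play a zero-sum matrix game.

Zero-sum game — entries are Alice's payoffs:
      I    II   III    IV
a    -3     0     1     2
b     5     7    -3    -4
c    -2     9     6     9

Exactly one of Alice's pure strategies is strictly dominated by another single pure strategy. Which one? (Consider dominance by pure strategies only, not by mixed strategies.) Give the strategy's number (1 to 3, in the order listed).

Compare a with c: -2 > -3, 9 > 0, 6 > 1, 9 > 2.
So c strictly dominates a for Alice; a is strictly dominated.

1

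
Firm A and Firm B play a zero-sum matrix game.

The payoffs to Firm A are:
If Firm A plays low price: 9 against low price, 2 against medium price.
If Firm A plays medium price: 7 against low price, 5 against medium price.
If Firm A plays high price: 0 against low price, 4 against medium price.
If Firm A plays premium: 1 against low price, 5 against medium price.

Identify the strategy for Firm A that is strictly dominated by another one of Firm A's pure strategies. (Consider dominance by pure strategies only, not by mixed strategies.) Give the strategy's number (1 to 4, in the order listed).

3

Compare high price with medium price: 7 > 0, 5 > 4.
So medium price strictly dominates high price for Firm A; high price is strictly dominated.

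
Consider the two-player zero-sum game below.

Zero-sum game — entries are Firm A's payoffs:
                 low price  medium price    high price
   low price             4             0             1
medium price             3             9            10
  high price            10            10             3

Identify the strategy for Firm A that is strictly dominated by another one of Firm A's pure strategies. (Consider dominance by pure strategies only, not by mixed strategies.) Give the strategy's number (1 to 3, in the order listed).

Compare low price with high price: 10 > 4, 10 > 0, 3 > 1.
So high price strictly dominates low price for Firm A; low price is strictly dominated.

1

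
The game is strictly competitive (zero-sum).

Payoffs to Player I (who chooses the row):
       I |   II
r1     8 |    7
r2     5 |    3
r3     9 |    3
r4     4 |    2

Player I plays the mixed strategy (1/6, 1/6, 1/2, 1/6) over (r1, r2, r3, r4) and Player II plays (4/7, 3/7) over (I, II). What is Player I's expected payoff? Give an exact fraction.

Against (4/7, 3/7), each row's expected payoff is r1: 53/7; r2: 29/7; r3: 45/7; r4: 22/7.
Taking the (1/6, 1/6, 1/2, 1/6)-weighted average: (1/6)·(53/7) + (1/6)·(29/7) + (1/2)·(45/7) + (1/6)·(22/7) = 239/42.

239/42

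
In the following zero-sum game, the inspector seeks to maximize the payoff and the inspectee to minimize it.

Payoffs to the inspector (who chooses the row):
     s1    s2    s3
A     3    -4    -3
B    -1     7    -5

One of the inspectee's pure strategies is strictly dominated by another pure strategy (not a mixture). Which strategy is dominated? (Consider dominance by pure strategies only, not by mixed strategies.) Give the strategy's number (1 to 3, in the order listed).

1

The inspectee prefers columns that give the inspector less. Compare s1 with s3: -3 < 3, -5 < -1.
So s3 strictly dominates s1 for the inspectee; s1 is strictly dominated.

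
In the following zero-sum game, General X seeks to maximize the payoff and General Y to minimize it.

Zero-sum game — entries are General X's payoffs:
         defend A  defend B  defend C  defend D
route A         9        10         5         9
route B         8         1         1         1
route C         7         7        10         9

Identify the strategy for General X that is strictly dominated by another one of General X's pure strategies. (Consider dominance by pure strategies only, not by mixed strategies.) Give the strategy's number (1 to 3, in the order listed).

2

Compare route B with route A: 9 > 8, 10 > 1, 5 > 1, 9 > 1.
So route A strictly dominates route B for General X; route B is strictly dominated.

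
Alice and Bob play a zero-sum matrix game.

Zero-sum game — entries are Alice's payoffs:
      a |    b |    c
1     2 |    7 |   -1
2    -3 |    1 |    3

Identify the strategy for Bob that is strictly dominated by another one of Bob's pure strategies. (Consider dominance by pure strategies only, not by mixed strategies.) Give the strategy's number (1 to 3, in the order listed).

Bob prefers columns that give Alice less. Compare b with a: 2 < 7, -3 < 1.
So a strictly dominates b for Bob; b is strictly dominated.

2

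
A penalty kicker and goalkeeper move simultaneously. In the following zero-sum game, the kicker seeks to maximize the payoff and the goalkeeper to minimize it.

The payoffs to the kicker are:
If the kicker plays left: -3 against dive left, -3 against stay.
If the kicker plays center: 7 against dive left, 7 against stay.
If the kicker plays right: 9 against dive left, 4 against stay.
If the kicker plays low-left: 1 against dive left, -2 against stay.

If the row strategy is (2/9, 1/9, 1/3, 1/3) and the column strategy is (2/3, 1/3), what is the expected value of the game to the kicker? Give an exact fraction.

Against (2/3, 1/3), each row's expected payoff is left: -3; center: 7; right: 22/3; low-left: 0.
Taking the (2/9, 1/9, 1/3, 1/3)-weighted average: (2/9)·(-3) + (1/9)·(7) + (1/3)·(22/3) + (1/3)·(0) = 23/9.

23/9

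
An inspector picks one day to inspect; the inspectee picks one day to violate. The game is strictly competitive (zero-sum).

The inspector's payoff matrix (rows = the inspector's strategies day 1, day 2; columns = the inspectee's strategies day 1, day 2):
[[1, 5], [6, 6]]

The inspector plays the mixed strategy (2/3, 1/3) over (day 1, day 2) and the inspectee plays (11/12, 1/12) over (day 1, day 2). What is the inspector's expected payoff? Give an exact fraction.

26/9

Against (11/12, 1/12), each row's expected payoff is day 1: 4/3; day 2: 6.
Taking the (2/3, 1/3)-weighted average: (2/3)·(4/3) + (1/3)·(6) = 26/9.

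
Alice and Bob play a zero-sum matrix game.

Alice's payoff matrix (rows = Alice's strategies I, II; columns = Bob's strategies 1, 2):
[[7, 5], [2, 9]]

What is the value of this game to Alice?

53/9

Row minima are 5 and 2, so Alice's maximin is 5; column maxima are 7 and 9, so Bob's minimax is 7. These differ, so the equilibrium is in mixed strategies.
Let Alice play I with probability p. Bob is indifferent when 7p + 2(1−p) = 5p + 9(1−p), giving p = 7/9.
Let Bob play 1 with probability q. Alice is indifferent when 7q + 5(1−q) = 2q + 9(1−q), giving q = 4/9.
The value is 7·(4/9) + (5)·(5/9) = 53/9.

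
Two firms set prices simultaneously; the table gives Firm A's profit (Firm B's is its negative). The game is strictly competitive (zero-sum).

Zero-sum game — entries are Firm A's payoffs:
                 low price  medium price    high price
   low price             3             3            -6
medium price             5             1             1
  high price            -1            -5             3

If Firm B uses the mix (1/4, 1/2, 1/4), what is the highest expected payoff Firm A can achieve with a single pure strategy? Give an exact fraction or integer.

2

low price: (3)·(1/4) + (3)·(1/2) + (-6)·(1/4) = 3/4.
medium price: (5)·(1/4) + (1)·(1/2) + (1)·(1/4) = 2.
high price: (-1)·(1/4) + (-5)·(1/2) + (3)·(1/4) = -2.
The best pure response is medium price with expected payoff 2.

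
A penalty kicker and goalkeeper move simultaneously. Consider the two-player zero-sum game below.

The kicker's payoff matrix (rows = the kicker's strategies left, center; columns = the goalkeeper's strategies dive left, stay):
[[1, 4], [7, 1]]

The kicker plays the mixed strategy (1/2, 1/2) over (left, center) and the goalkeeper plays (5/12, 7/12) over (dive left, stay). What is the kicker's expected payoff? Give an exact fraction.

25/8

Against (5/12, 7/12), each row's expected payoff is left: 11/4; center: 7/2.
Taking the (1/2, 1/2)-weighted average: (1/2)·(11/4) + (1/2)·(7/2) = 25/8.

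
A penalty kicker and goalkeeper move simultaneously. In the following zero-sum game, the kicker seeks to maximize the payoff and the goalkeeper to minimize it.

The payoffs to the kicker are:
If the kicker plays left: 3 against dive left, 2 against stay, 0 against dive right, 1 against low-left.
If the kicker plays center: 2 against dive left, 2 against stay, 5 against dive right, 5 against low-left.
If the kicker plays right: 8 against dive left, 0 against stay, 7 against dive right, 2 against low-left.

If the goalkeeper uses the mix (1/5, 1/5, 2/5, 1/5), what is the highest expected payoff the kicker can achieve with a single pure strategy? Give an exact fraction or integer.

24/5

left: (3)·(1/5) + (2)·(1/5) + (0)·(2/5) + (1)·(1/5) = 6/5.
center: (2)·(1/5) + (2)·(1/5) + (5)·(2/5) + (5)·(1/5) = 19/5.
right: (8)·(1/5) + (0)·(1/5) + (7)·(2/5) + (2)·(1/5) = 24/5.
The best pure response is right with expected payoff 24/5.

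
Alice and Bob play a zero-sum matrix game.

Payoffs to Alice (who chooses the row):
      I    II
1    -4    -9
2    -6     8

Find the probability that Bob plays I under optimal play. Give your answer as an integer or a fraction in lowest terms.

Row minima are -9 and -6, so Alice's maximin is -6; column maxima are -4 and 8, so Bob's minimax is -4. These differ, so the equilibrium is in mixed strategies.
Let Bob play I with probability q. Alice is indifferent when −4q − 9(1−q) = −6q + 8(1−q), giving q = 17/19.

17/19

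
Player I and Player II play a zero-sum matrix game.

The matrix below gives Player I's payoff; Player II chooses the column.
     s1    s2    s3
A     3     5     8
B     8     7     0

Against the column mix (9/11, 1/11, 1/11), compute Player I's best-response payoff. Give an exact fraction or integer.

A: (3)·(9/11) + (5)·(1/11) + (8)·(1/11) = 40/11.
B: (8)·(9/11) + (7)·(1/11) + (0)·(1/11) = 79/11.
The best pure response is B with expected payoff 79/11.

79/11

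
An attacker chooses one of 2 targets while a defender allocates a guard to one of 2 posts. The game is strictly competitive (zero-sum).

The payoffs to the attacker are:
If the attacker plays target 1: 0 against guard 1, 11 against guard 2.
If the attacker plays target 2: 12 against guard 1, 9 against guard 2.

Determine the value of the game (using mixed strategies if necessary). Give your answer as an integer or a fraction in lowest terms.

Row minima are 0 and 9, so the attacker's maximin is 9; column maxima are 12 and 11, so the defender's minimax is 11. These differ, so the equilibrium is in mixed strategies.
Let the attacker play target 1 with probability p. The defender is indifferent when 12(1−p) = 11p + 9(1−p), giving p = 3/14.
Let the defender play guard 1 with probability q. The attacker is indifferent when 11(1−q) = 12q + 9(1−q), giving q = 1/7.
The value is 0·(1/7) + (11)·(6/7) = 66/7.

66/7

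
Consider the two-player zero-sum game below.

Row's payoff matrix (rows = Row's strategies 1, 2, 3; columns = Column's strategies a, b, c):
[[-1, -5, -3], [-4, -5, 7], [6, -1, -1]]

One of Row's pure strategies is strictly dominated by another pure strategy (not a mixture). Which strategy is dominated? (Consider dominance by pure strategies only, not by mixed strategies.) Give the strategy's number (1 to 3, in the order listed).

Compare 1 with 3: 6 > -1, -1 > -5, -1 > -3.
So 3 strictly dominates 1 for Row; 1 is strictly dominated.

1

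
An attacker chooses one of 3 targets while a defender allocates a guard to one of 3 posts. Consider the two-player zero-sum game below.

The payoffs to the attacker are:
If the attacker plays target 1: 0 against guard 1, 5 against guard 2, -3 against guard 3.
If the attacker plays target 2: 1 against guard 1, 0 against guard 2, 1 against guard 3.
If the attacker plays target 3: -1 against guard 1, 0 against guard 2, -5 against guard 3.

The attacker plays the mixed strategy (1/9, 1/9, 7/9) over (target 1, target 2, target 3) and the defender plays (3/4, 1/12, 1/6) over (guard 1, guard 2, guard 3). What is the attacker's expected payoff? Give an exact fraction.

Against (3/4, 1/12, 1/6), each row's expected payoff is target 1: -1/12; target 2: 11/12; target 3: -19/12.
Taking the (1/9, 1/9, 7/9)-weighted average: (1/9)·(-1/12) + (1/9)·(11/12) + (7/9)·(-19/12) = -41/36.

-41/36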